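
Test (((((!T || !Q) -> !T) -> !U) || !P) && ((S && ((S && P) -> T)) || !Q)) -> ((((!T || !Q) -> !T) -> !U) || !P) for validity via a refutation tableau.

Valid

Assume the negation and expand:
Initial set: {!((((((!T || !Q) -> !T) -> !U) || !P) && ((S && ((S && P) -> T)) || !Q)) -> ((((!T || !Q) -> !T) -> !U) || !P))}.
!((((((!T || !Q) -> !T) -> !U) || !P) && ((S && ((S && P) -> T)) || !Q)) -> ((((!T || !Q) -> !T) -> !U) || !P)): α-rule — add (((((!T || !Q) -> !T) -> !U) || !P) && ((S && ((S && P) -> T)) || !Q)), !((((!T || !Q) -> !T) -> !U) || !P).
(((((!T || !Q) -> !T) -> !U) || !P) && ((S && ((S && P) -> T)) || !Q)): α-rule — add ((((!T || !Q) -> !T) -> !U) || !P), ((S && ((S && P) -> T)) || !Q).
!((((!T || !Q) -> !T) -> !U) || !P): α-rule — add !(((!T || !Q) -> !T) -> !U), !!P.
!(((!T || !Q) -> !T) -> !U): α-rule — add ((!T || !Q) -> !T), !!U.
((((!T || !Q) -> !T) -> !U) || !P): β-rule — branch into (((!T || !Q) -> !T) -> !U)  //  !P.
  branch 1 (add (((!T || !Q) -> !T) -> !U)):
    ((S && ((S && P) -> T)) || !Q): β-rule — branch into (S && ((S && P) -> T))  //  !Q.
      branch 1.1 (add (S && ((S && P) -> T))):
        (S && ((S && P) -> T)): α-rule — add S, ((S && P) -> T).
        ((!T || !Q) -> !T): β-rule — branch into !(!T || !Q)  //  !T.
          branch 1.1.1 (add !(!T || !Q)):
            !(!T || !Q): α-rule — add !!T, !!Q.
            (((!T || !Q) -> !T) -> !U): β-rule — branch into !((!T || !Q) -> !T)  //  !U.
              branch 1.1.1.1 (add !((!T || !Q) -> !T)):
                !((!T || !Q) -> !T): α-rule — add (!T || !Q), !!T.
                ((S && P) -> T): β-rule — branch into !(S && P)  //  T.
                  branch 1.1.1.1.1 (add !(S && P)):
                    (!T || !Q): β-rule — branch into !T  //  !Q.
                      branch 1.1.1.1.1.1 (add !T):
                        × closes — contains both T and !T.
                      branch 1.1.1.1.1.2 (add !Q):
                        × closes — contains both Q and !Q.
                  branch 1.1.1.1.2 (add T):
                    (!T || !Q): β-rule — branch into !T  //  !Q.
                      branch 1.1.1.1.2.1 (add !T):
                        × closes — contains both T and !T.
                      branch 1.1.1.1.2.2 (add !Q):
                        × closes — contains both Q and !Q.
              branch 1.1.1.2 (add !U):
                × closes — contains both U and !U.
          branch 1.1.2 (add !T):
            (((!T || !Q) -> !T) -> !U): β-rule — branch into !((!T || !Q) -> !T)  //  !U.
              branch 1.1.2.1 (add !((!T || !Q) -> !T)):
                !((!T || !Q) -> !T): α-rule — add (!T || !Q), !!T.
                × closes — contains both T and !T.
              branch 1.1.2.2 (add !U):
                × closes — contains both U and !U.
      branch 1.2 (add !Q):
        ((!T || !Q) -> !T): β-rule — branch into !(!T || !Q)  //  !T.
          branch 1.2.1 (add !(!T || !Q)):
            !(!T || !Q): α-rule — add !!T, !!Q.
            × closes — contains both Q and !Q.
          branch 1.2.2 (add !T):
            (((!T || !Q) -> !T) -> !U): β-rule — branch into !((!T || !Q) -> !T)  //  !U.
              branch 1.2.2.1 (add !((!T || !Q) -> !T)):
                !((!T || !Q) -> !T): α-rule — add (!T || !Q), !!T.
                × closes — contains both T and !T.
              branch 1.2.2.2 (add !U):
                × closes — contains both U and !U.
  branch 2 (add !P):
    × closes — contains both P and !P.
All 11 branches close.
Every branch closed, so the negation is unsatisfiable and the formula is valid.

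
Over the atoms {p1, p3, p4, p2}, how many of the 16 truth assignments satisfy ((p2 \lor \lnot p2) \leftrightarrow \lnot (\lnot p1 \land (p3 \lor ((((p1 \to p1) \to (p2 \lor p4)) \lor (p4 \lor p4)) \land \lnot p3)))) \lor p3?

13

Initial set: {(((p2 \lor \lnot p2) \leftrightarrow \lnot (\lnot p1 \land (p3 \lor ((((p1 \to p1) \to (p2 \lor p4)) \lor (p4 \lor p4)) \land \lnot p3)))) \lor p3)}.
(((p2 \lor \lnot p2) \leftrightarrow \lnot (\lnot p1 \land (p3 \lor ((((p1 \to p1) \to (p2 \lor p4)) \lor (p4 \lor p4)) \land \lnot p3)))) \lor p3): β-rule — branch into ((p2 \lor \lnot p2) \leftrightarrow \lnot (\lnot p1 \land (p3 \lor ((((p1 \to p1) \to (p2 \lor p4)) \lor (p4 \lor p4)) \land \lnot p3))))  //  p3.
  branch 1 (add ((p2 \lor \lnot p2) \leftrightarrow \lnot (\lnot p1 \land (p3 \lor ((((p1 \to p1) \to (p2 \lor p4)) \lor (p4 \lor p4)) \land \lnot p3))))):
    ((p2 \lor \lnot p2) \leftrightarrow \lnot (\lnot p1 \land (p3 \lor ((((p1 \to p1) \to (p2 \lor p4)) \lor (p4 \lor p4)) \land \lnot p3)))): β-rule — branch into (p2 \lor \lnot p2), \lnot (\lnot p1 \land (p3 \lor ((((p1 \to p1) \to (p2 \lor p4)) \lor (p4 \lor p4)) \land \lnot p3)))  //  \lnot (p2 \lor \lnot p2), \lnot \lnot (\lnot p1 \land (p3 \lor ((((p1 \to p1) \to (p2 \lor p4)) \lor (p4 \lor p4)) \land \lnot p3))).
      branch 1.1 (add (p2 \lor \lnot p2), \lnot (\lnot p1 \land (p3 \lor ((((p1 \to p1) \to (p2 \lor p4)) \lor (p4 \lor p4)) \land \lnot p3)))):
        (p2 \lor \lnot p2): β-rule — branch into p2  //  \lnot p2.
          branch 1.1.1 (add p2):
            \lnot (\lnot p1 \land (p3 \lor ((((p1 \to p1) \to (p2 \lor p4)) \lor (p4 \lor p4)) \land \lnot p3))): β-rule — branch into \lnot \lnot p1  //  \lnot (p3 \lor ((((p1 \to p1) \to (p2 \lor p4)) \lor (p4 \lor p4)) \land \lnot p3)).
              branch 1.1.1.1 (add \lnot \lnot p1):
                ○ open, literals {p1=true, p2=true}.
              branch 1.1.1.2 (add \lnot (p3 \lor ((((p1 \to p1) \to (p2 \lor p4)) \lor (p4 \lor p4)) \land \lnot p3))):
                \lnot (p3 \lor ((((p1 \to p1) \to (p2 \lor p4)) \lor (p4 \lor p4)) \land \lnot p3)): α-rule — add \lnot p3, \lnot ((((p1 \to p1) \to (p2 \lor p4)) \lor (p4 \lor p4)) \land \lnot p3).
                \lnot ((((p1 \to p1) \to (p2 \lor p4)) \lor (p4 \lor p4)) \land \lnot p3): β-rule — branch into \lnot (((p1 \to p1) \to (p2 \lor p4)) \lor (p4 \lor p4))  //  \lnot \lnot p3.
                  branch 1.1.1.2.1 (add \lnot (((p1 \to p1) \to (p2 \lor p4)) \lor (p4 \lor p4))):
                    \lnot (((p1 \to p1) \to (p2 \lor p4)) \lor (p4 \lor p4)): α-rule — add \lnot ((p1 \to p1) \to (p2 \lor p4)), \lnot (p4 \lor p4).
                    \lnot ((p1 \to p1) \to (p2 \lor p4)): α-rule — add (p1 \to p1), \lnot (p2 \lor p4).
                    \lnot (p4 \lor p4): α-rule — add \lnot p4, \lnot p4.
                    \lnot (p2 \lor p4): α-rule — add \lnot p2, \lnot p4.
                    × closes — contains both p2 and \lnot p2.
                  branch 1.1.1.2.2 (add \lnot \lnot p3):
                    × closes — contains both p3 and \lnot p3.
          branch 1.1.2 (add \lnot p2):
            \lnot (\lnot p1 \land (p3 \lor ((((p1 \to p1) \to (p2 \lor p4)) \lor (p4 \lor p4)) \land \lnot p3))): β-rule — branch into \lnot \lnot p1  //  \lnot (p3 \lor ((((p1 \to p1) \to (p2 \lor p4)) \lor (p4 \lor p4)) \land \lnot p3)).
              branch 1.1.2.1 (add \lnot \lnot p1):
                ○ open, literals {p1=true, p2=false}.
              branch 1.1.2.2 (add \lnot (p3 \lor ((((p1 \to p1) \to (p2 \lor p4)) \lor (p4 \lor p4)) \land \lnot p3))):
                \lnot (p3 \lor ((((p1 \to p1) \to (p2 \lor p4)) \lor (p4 \lor p4)) \land \lnot p3)): α-rule — add \lnot p3, \lnot ((((p1 \to p1) \to (p2 \lor p4)) \lor (p4 \lor p4)) \land \lnot p3).
                \lnot ((((p1 \to p1) \to (p2 \lor p4)) \lor (p4 \lor p4)) \land \lnot p3): β-rule — branch into \lnot (((p1 \to p1) \to (p2 \lor p4)) \lor (p4 \lor p4))  //  \lnot \lnot p3.
                  branch 1.1.2.2.1 (add \lnot (((p1 \to p1) \to (p2 \lor p4)) \lor (p4 \lor p4))):
                    \lnot (((p1 \to p1) \to (p2 \lor p4)) \lor (p4 \lor p4)): α-rule — add \lnot ((p1 \to p1) \to (p2 \lor p4)), \lnot (p4 \lor p4).
                    \lnot ((p1 \to p1) \to (p2 \lor p4)): α-rule — add (p1 \to p1), \lnot (p2 \lor p4).
                    \lnot (p4 \lor p4): α-rule — add \lnot p4, \lnot p4.
                    \lnot (p2 \lor p4): α-rule — add \lnot p2, \lnot p4.
                    (p1 \to p1): β-rule — branch into \lnot p1  //  p1.
                      branch 1.1.2.2.1.1 (add \lnot p1):
                        ○ open, literals {p1=false, p2=false, p3=false, p4=false}.
                      branch 1.1.2.2.1.2 (add p1):
                        ○ open, literals {p1=true, p2=false, p3=false, p4=false}.
                  branch 1.1.2.2.2 (add \lnot \lnot p3):
                    × closes — contains both p3 and \lnot p3.
      branch 1.2 (add \lnot (p2 \lor \lnot p2), \lnot \lnot (\lnot p1 \land (p3 \lor ((((p1 \to p1) \to (p2 \lor p4)) \lor (p4 \lor p4)) \land \lnot p3)))):
        \lnot (p2 \lor \lnot p2): α-rule — add \lnot p2, \lnot \lnot p2.
        × closes — contains both p2 and \lnot p2.
  branch 2 (add p3):
    ○ open, literals {p3=true}.
4 branches closed, 5 open.
Each open branch fixes some atoms; the unmentioned ones are free. Counting distinct full assignments: branch {p1=true, p2=true} (p3, p4) contributes 4 new; branch {p1=true, p2=false} (p3, p4) contributes 4 new; branch {p1=false, p2=false, p3=false, p4=false} (none free) contributes 1 new; branch {p1=true, p2=false, p3=false, p4=false} (none free) contributes 0 new; branch {p3=true} (p1, p4, p2) contributes 4 new. Total: 13.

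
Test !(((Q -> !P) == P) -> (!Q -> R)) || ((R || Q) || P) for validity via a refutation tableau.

Not valid

Assume the negation and expand:
Initial set: {!(!(((Q -> !P) == P) -> (!Q -> R)) || ((R || Q) || P))}.
!(!(((Q -> !P) == P) -> (!Q -> R)) || ((R || Q) || P)): α-rule — add !!(((Q -> !P) == P) -> (!Q -> R)), !((R || Q) || P).
!((R || Q) || P): α-rule — add !(R || Q), !P.
!(R || Q): α-rule — add !R, !Q.
!!(((Q -> !P) == P) -> (!Q -> R)): β-rule — branch into !((Q -> !P) == P)  //  (!Q -> R).
  branch 1 (add !((Q -> !P) == P)):
    !((Q -> !P) == P): β-rule — branch into (Q -> !P), !P  //  !(Q -> !P), P.
      branch 1.1 (add (Q -> !P), !P):
        (Q -> !P): β-rule — branch into !Q  //  !P.
          branch 1.1.1 (add !Q):
            ○ open, literals {P=F, Q=F, R=F}.
          branch 1.1.2 (add !P):
            ○ open, literals {P=F, Q=F, R=F}.
      branch 1.2 (add !(Q -> !P), P):
        × closes — contains both P and !P.
  branch 2 (add (!Q -> R)):
    (!Q -> R): β-rule — branch into !!Q  //  R.
      branch 2.1 (add !!Q):
        × closes — contains both Q and !Q.
      branch 2.2 (add R):
        × closes — contains both R and !R.
3 branches closed, 2 open.
An open branch gives a countermodel: P=F, Q=F, R=F (unmentioned atoms arbitrary); under it the original formula is false.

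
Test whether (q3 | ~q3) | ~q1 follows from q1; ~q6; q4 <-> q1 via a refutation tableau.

Initial set: {T q1; T ~q6; T (q4 <-> q1); F ((q3 | ~q3) | ~q1)}.
F ((q3 | ~q3) | ~q1): α-rule — add F (q3 | ~q3), F ~q1.
F (q3 | ~q3): α-rule — add F q3, F ~q3.
× closes — contains both q3 and ~q3.
All 1 branch closes.
Every branch closed, so the premises entail the conclusion.

Yes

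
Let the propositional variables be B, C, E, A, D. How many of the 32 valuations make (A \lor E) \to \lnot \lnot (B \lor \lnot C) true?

Initial set: {((A \lor E) \to \lnot \lnot (B \lor \lnot C))}.
((A \lor E) \to \lnot \lnot (B \lor \lnot C)): β-rule — branch into \lnot (A \lor E)  //  \lnot \lnot (B \lor \lnot C).
  branch 1 (add \lnot (A \lor E)):
    \lnot (A \lor E): α-rule — add \lnot A, \lnot E.
    ○ open, literals {A=false, E=false}.
  branch 2 (add \lnot \lnot (B \lor \lnot C)):
    \lnot \lnot (B \lor \lnot C): drop double negation, giving (B \lor \lnot C).
    (B \lor \lnot C): β-rule — branch into B  //  \lnot C.
      branch 2.1 (add B):
        ○ open, literals {B=true}.
      branch 2.2 (add \lnot C):
        ○ open, literals {C=false}.
0 branches closed, 3 open.
Each open branch fixes some atoms; the unmentioned ones are free. Counting distinct full assignments: branch {A=false, E=false} (B, C, D) contributes 8 new; branch {B=true} (C, E, A, D) contributes 12 new; branch {C=false} (B, E, A, D) contributes 6 new. Total: 26.

26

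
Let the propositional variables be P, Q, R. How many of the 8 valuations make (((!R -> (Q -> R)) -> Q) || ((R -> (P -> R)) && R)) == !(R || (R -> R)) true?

Initial set: {((((!R -> (Q -> R)) -> Q) || ((R -> (P -> R)) && R)) == !(R || (R -> R)))}.
((((!R -> (Q -> R)) -> Q) || ((R -> (P -> R)) && R)) == !(R || (R -> R))): β-rule — branch into (((!R -> (Q -> R)) -> Q) || ((R -> (P -> R)) && R)), !(R || (R -> R))  //  !(((!R -> (Q -> R)) -> Q) || ((R -> (P -> R)) && R)), !!(R || (R -> R)).
  branch 1 (add (((!R -> (Q -> R)) -> Q) || ((R -> (P -> R)) && R)), !(R || (R -> R))):
    !(R || (R -> R)): α-rule — add !R, !(R -> R).
    !(R -> R): α-rule — add R, !R.
    × closes — contains both R and !R.
  branch 2 (add !(((!R -> (Q -> R)) -> Q) || ((R -> (P -> R)) && R)), !!(R || (R -> R))):
    !(((!R -> (Q -> R)) -> Q) || ((R -> (P -> R)) && R)): α-rule — add !((!R -> (Q -> R)) -> Q), !((R -> (P -> R)) && R).
    !((!R -> (Q -> R)) -> Q): α-rule — add (!R -> (Q -> R)), !Q.
    !!(R || (R -> R)): β-rule — branch into R  //  (R -> R).
      branch 2.1 (add R):
        !((R -> (P -> R)) && R): β-rule — branch into !(R -> (P -> R))  //  !R.
          branch 2.1.1 (add !(R -> (P -> R))):
            !(R -> (P -> R)): α-rule — add R, !(P -> R).
            !(P -> R): α-rule — add P, !R.
            × closes — contains both R and !R.
          branch 2.1.2 (add !R):
            × closes — contains both R and !R.
      branch 2.2 (add (R -> R)):
        !((R -> (P -> R)) && R): β-rule — branch into !(R -> (P -> R))  //  !R.
          branch 2.2.1 (add !(R -> (P -> R))):
            !(R -> (P -> R)): α-rule — add R, !(P -> R).
            !(P -> R): α-rule — add P, !R.
            × closes — contains both R and !R.
          branch 2.2.2 (add !R):
            (!R -> (Q -> R)): β-rule — branch into !!R  //  (Q -> R).
              branch 2.2.2.1 (add !!R):
                × closes — contains both R and !R.
              branch 2.2.2.2 (add (Q -> R)):
                (R -> R): β-rule — branch into !R  //  R.
                  branch 2.2.2.2.1 (add !R):
                    (Q -> R): β-rule — branch into !Q  //  R.
                      branch 2.2.2.2.1.1 (add !Q):
                        ○ open, literals {Q=false, R=false}.
                      branch 2.2.2.2.1.2 (add R):
                        × closes — contains both R and !R.
                  branch 2.2.2.2.2 (add R):
                    × closes — contains both R and !R.
7 branches closed, 1 open.
Each open branch fixes some atoms; the unmentioned ones are free. Counting distinct full assignments: branch {Q=false, R=false} (P) contributes 2 new. Total: 2.

2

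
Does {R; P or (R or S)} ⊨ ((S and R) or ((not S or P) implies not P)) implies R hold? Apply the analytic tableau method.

Initial set: {R; (P or (R or S)); not (((S and R) or ((not S or P) implies not P)) implies R)}.
not (((S and R) or ((not S or P) implies not P)) implies R): α-rule — add ((S and R) or ((not S or P) implies not P)), not R.
× closes — contains both R and not R.
All 1 branch closes.
Every branch closed, so the premises entail the conclusion.

Yes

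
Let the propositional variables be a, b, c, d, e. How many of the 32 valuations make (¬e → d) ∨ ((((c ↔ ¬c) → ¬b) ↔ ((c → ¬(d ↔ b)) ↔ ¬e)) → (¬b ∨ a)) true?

Initial set: {((¬e → d) ∨ ((((c ↔ ¬c) → ¬b) ↔ ((c → ¬(d ↔ b)) ↔ ¬e)) → (¬b ∨ a)))}.
((¬e → d) ∨ ((((c ↔ ¬c) → ¬b) ↔ ((c → ¬(d ↔ b)) ↔ ¬e)) → (¬b ∨ a))): β-rule — branch into (¬e → d)  //  ((((c ↔ ¬c) → ¬b) ↔ ((c → ¬(d ↔ b)) ↔ ¬e)) → (¬b ∨ a)).
  branch 1 (add (¬e → d)):
    (¬e → d): β-rule — branch into ¬¬e  //  d.
      branch 1.1 (add ¬¬e):
        ○ open, literals {e=true}.
      branch 1.2 (add d):
        ○ open, literals {d=true}.
  branch 2 (add ((((c ↔ ¬c) → ¬b) ↔ ((c → ¬(d ↔ b)) ↔ ¬e)) → (¬b ∨ a))):
    ((((c ↔ ¬c) → ¬b) ↔ ((c → ¬(d ↔ b)) ↔ ¬e)) → (¬b ∨ a)): β-rule — branch into ¬(((c ↔ ¬c) → ¬b) ↔ ((c → ¬(d ↔ b)) ↔ ¬e))  //  (¬b ∨ a).
      branch 2.1 (add ¬(((c ↔ ¬c) → ¬b) ↔ ((c → ¬(d ↔ b)) ↔ ¬e))):
        ¬(((c ↔ ¬c) → ¬b) ↔ ((c → ¬(d ↔ b)) ↔ ¬e)): β-rule — branch into ((c ↔ ¬c) → ¬b), ¬((c → ¬(d ↔ b)) ↔ ¬e)  //  ¬((c ↔ ¬c) → ¬b), ((c → ¬(d ↔ b)) ↔ ¬e).
          branch 2.1.1 (add ((c ↔ ¬c) → ¬b), ¬((c → ¬(d ↔ b)) ↔ ¬e)):
            ((c ↔ ¬c) → ¬b): β-rule — branch into ¬(c ↔ ¬c)  //  ¬b.
              branch 2.1.1.1 (add ¬(c ↔ ¬c)):
                ¬((c → ¬(d ↔ b)) ↔ ¬e): β-rule — branch into (c → ¬(d ↔ b)), ¬¬e  //  ¬(c → ¬(d ↔ b)), ¬e.
                  branch 2.1.1.1.1 (add (c → ¬(d ↔ b)), ¬¬e):
                    ¬(c ↔ ¬c): β-rule — branch into c, ¬¬c  //  ¬c, ¬c.
                      branch 2.1.1.1.1.1 (add c, ¬¬c):
                        (c → ¬(d ↔ b)): β-rule — branch into ¬c  //  ¬(d ↔ b).
                          branch 2.1.1.1.1.1.1 (add ¬c):
                            × closes — contains both c and ¬c.
                          branch 2.1.1.1.1.1.2 (add ¬(d ↔ b)):
                            ¬(d ↔ b): β-rule — branch into d, ¬b  //  ¬d, b.
                              branch 2.1.1.1.1.1.2.1 (add d, ¬b):
                                ○ open, literals {b=false, c=true, d=true, e=true}.
                              branch 2.1.1.1.1.1.2.2 (add ¬d, b):
                                ○ open, literals {b=true, c=true, d=false, e=true}.
                      branch 2.1.1.1.1.2 (add ¬c, ¬c):
                        (c → ¬(d ↔ b)): β-rule — branch into ¬c  //  ¬(d ↔ b).
                          branch 2.1.1.1.1.2.1 (add ¬c):
                            ○ open, literals {c=false, e=true}.
                          branch 2.1.1.1.1.2.2 (add ¬(d ↔ b)):
                            ¬(d ↔ b): β-rule — branch into d, ¬b  //  ¬d, b.
                              branch 2.1.1.1.1.2.2.1 (add d, ¬b):
                                ○ open, literals {b=false, c=false, d=true, e=true}.
                              branch 2.1.1.1.1.2.2.2 (add ¬d, b):
                                ○ open, literals {b=true, c=false, d=false, e=true}.
                  branch 2.1.1.1.2 (add ¬(c → ¬(d ↔ b)), ¬e):
                    ¬(c → ¬(d ↔ b)): α-rule — add c, ¬¬(d ↔ b).
                    ¬(c ↔ ¬c): β-rule — branch into c, ¬¬c  //  ¬c, ¬c.
                      branch 2.1.1.1.2.1 (add c, ¬¬c):
                        ¬¬(d ↔ b): β-rule — branch into d, b  //  ¬d, ¬b.
                          branch 2.1.1.1.2.1.1 (add d, b):
                            ○ open, literals {b=true, c=true, d=true, e=false}.
                          branch 2.1.1.1.2.1.2 (add ¬d, ¬b):
                            ○ open, literals {b=false, c=true, d=false, e=false}.
                      branch 2.1.1.1.2.2 (add ¬c, ¬c):
                        × closes — contains both c and ¬c.
              branch 2.1.1.2 (add ¬b):
                ¬((c → ¬(d ↔ b)) ↔ ¬e): β-rule — branch into (c → ¬(d ↔ b)), ¬¬e  //  ¬(c → ¬(d ↔ b)), ¬e.
                  branch 2.1.1.2.1 (add (c → ¬(d ↔ b)), ¬¬e):
                    (c → ¬(d ↔ b)): β-rule — branch into ¬c  //  ¬(d ↔ b).
                      branch 2.1.1.2.1.1 (add ¬c):
                        ○ open, literals {b=false, c=false, e=true}.
                      branch 2.1.1.2.1.2 (add ¬(d ↔ b)):
                        ¬(d ↔ b): β-rule — branch into d, ¬b  //  ¬d, b.
                          branch 2.1.1.2.1.2.1 (add d, ¬b):
                            ○ open, literals {b=false, d=true, e=true}.
                          branch 2.1.1.2.1.2.2 (add ¬d, b):
                            × closes — contains both b and ¬b.
                  branch 2.1.1.2.2 (add ¬(c → ¬(d ↔ b)), ¬e):
                    ¬(c → ¬(d ↔ b)): α-rule — add c, ¬¬(d ↔ b).
                    ¬¬(d ↔ b): β-rule — branch into d, b  //  ¬d, ¬b.
                      branch 2.1.1.2.2.1 (add d, b):
                        × closes — contains both b and ¬b.
                      branch 2.1.1.2.2.2 (add ¬d, ¬b):
                        ○ open, literals {b=false, c=true, d=false, e=false}.
          branch 2.1.2 (add ¬((c ↔ ¬c) → ¬b), ((c → ¬(d ↔ b)) ↔ ¬e)):
            ¬((c ↔ ¬c) → ¬b): α-rule — add (c ↔ ¬c), ¬¬b.
            ((c → ¬(d ↔ b)) ↔ ¬e): β-rule — branch into (c → ¬(d ↔ b)), ¬e  //  ¬(c → ¬(d ↔ b)), ¬¬e.
              branch 2.1.2.1 (add (c → ¬(d ↔ b)), ¬e):
                (c ↔ ¬c): β-rule — branch into c, ¬c  //  ¬c, ¬¬c.
                  branch 2.1.2.1.1 (add c, ¬c):
                    × closes — contains both c and ¬c.
                  branch 2.1.2.1.2 (add ¬c, ¬¬c):
                    × closes — contains both c and ¬c.
              branch 2.1.2.2 (add ¬(c → ¬(d ↔ b)), ¬¬e):
                ¬(c → ¬(d ↔ b)): α-rule — add c, ¬¬(d ↔ b).
                (c ↔ ¬c): β-rule — branch into c, ¬c  //  ¬c, ¬¬c.
                  branch 2.1.2.2.1 (add c, ¬c):
                    × closes — contains both c and ¬c.
                  branch 2.1.2.2.2 (add ¬c, ¬¬c):
                    × closes — contains both c and ¬c.
      branch 2.2 (add (¬b ∨ a)):
        (¬b ∨ a): β-rule — branch into ¬b  //  a.
          branch 2.2.1 (add ¬b):
            ○ open, literals {b=false}.
          branch 2.2.2 (add a):
            ○ open, literals {a=true}.
8 branches closed, 14 open.
Each open branch fixes some atoms; the unmentioned ones are free. Counting distinct full assignments: branch {e=true} (a, b, c, d) contributes 16 new; branch {d=true} (a, b, c, e) contributes 8 new; branch {b=false, c=true, d=true, e=true} (a) contributes 0 new; branch {b=true, c=true, d=false, e=true} (a) contributes 0 new; branch {c=false, e=true} (a, b, d) contributes 0 new; branch {b=false, c=false, d=true, e=true} (a) contributes 0 new; branch {b=true, c=false, d=false, e=true} (a) contributes 0 new; branch {b=true, c=true, d=true, e=false} (a) contributes 0 new; branch {b=false, c=true, d=false, e=false} (a) contributes 2 new; branch {b=false, c=false, e=true} (a, d) contributes 0 new; branch {b=false, d=true, e=true} (a, c) contributes 0 new; branch {b=false, c=true, d=false, e=false} (a) contributes 0 new; branch {b=false} (a, c, d, e) contributes 2 new; branch {a=true} (b, c, d, e) contributes 2 new. Total: 30.

30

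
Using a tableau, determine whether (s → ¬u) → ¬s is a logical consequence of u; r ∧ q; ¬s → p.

Yes

Initial set: {u; (r ∧ q); (¬s → p); ¬((s → ¬u) → ¬s)}.
(r ∧ q): α-rule — add r, q.
¬((s → ¬u) → ¬s): α-rule — add (s → ¬u), ¬¬s.
(¬s → p): β-rule — branch into ¬¬s  //  p.
  branch 1 (add ¬¬s):
    (s → ¬u): β-rule — branch into ¬s  //  ¬u.
      branch 1.1 (add ¬s):
        × closes — contains both s and ¬s.
      branch 1.2 (add ¬u):
        × closes — contains both u and ¬u.
  branch 2 (add p):
    (s → ¬u): β-rule — branch into ¬s  //  ¬u.
      branch 2.1 (add ¬s):
        × closes — contains both s and ¬s.
      branch 2.2 (add ¬u):
        × closes — contains both u and ¬u.
All 4 branches close.
Every branch closed, so the premises entail the conclusion.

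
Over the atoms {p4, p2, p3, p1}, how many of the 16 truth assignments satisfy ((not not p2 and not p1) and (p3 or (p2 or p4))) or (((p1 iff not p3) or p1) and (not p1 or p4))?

10

Initial set: {(((not not p2 and not p1) and (p3 or (p2 or p4))) or (((p1 iff not p3) or p1) and (not p1 or p4)))}.
(((not not p2 and not p1) and (p3 or (p2 or p4))) or (((p1 iff not p3) or p1) and (not p1 or p4))): β-rule — branch into ((not not p2 and not p1) and (p3 or (p2 or p4)))  //  (((p1 iff not p3) or p1) and (not p1 or p4)).
  branch 1 (add ((not not p2 and not p1) and (p3 or (p2 or p4)))):
    ((not not p2 and not p1) and (p3 or (p2 or p4))): α-rule — add (not not p2 and not p1), (p3 or (p2 or p4)).
    (not not p2 and not p1): α-rule — add not not p2, not p1.
    not not p2: drop double negation, giving p2.
    (p3 or (p2 or p4)): β-rule — branch into p3  //  (p2 or p4).
      branch 1.1 (add p3):
        ○ open, literals {p1=F, p2=T, p3=T}.
      branch 1.2 (add (p2 or p4)):
        (p2 or p4): β-rule — branch into p2  //  p4.
          branch 1.2.1 (add p2):
            ○ open, literals {p1=F, p2=T}.
          branch 1.2.2 (add p4):
            ○ open, literals {p1=F, p2=T, p4=T}.
  branch 2 (add (((p1 iff not p3) or p1) and (not p1 or p4))):
    (((p1 iff not p3) or p1) and (not p1 or p4)): α-rule — add ((p1 iff not p3) or p1), (not p1 or p4).
    ((p1 iff not p3) or p1): β-rule — branch into (p1 iff not p3)  //  p1.
      branch 2.1 (add (p1 iff not p3)):
        (not p1 or p4): β-rule — branch into not p1  //  p4.
          branch 2.1.1 (add not p1):
            (p1 iff not p3): β-rule — branch into p1, not p3  //  not p1, not not p3.
              branch 2.1.1.1 (add p1, not p3):
                × closes — contains both p1 and not p1.
              branch 2.1.1.2 (add not p1, not not p3):
                ○ open, literals {p1=F, p3=T}.
          branch 2.1.2 (add p4):
            (p1 iff not p3): β-rule — branch into p1, not p3  //  not p1, not not p3.
              branch 2.1.2.1 (add p1, not p3):
                ○ open, literals {p1=T, p3=F, p4=T}.
              branch 2.1.2.2 (add not p1, not not p3):
                ○ open, literals {p1=F, p3=T, p4=T}.
      branch 2.2 (add p1):
        (not p1 or p4): β-rule — branch into not p1  //  p4.
          branch 2.2.1 (add not p1):
            × closes — contains both p1 and not p1.
          branch 2.2.2 (add p4):
            ○ open, literals {p1=T, p4=T}.
2 branches closed, 7 open.
Each open branch fixes some atoms; the unmentioned ones are free. Counting distinct full assignments: branch {p1=F, p2=T, p3=T} (p4) contributes 2 new; branch {p1=F, p2=T} (p4, p3) contributes 2 new; branch {p1=F, p2=T, p4=T} (p3) contributes 0 new; branch {p1=F, p3=T} (p4, p2) contributes 2 new; branch {p1=T, p3=F, p4=T} (p2) contributes 2 new; branch {p1=F, p3=T, p4=T} (p2) contributes 0 new; branch {p1=T, p4=T} (p2, p3) contributes 2 new. Total: 10.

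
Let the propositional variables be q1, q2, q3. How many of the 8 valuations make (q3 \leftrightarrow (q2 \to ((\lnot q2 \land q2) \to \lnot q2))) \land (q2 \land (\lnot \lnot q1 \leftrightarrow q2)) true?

Initial set: {((q3 \leftrightarrow (q2 \to ((\lnot q2 \land q2) \to \lnot q2))) \land (q2 \land (\lnot \lnot q1 \leftrightarrow q2)))}.
((q3 \leftrightarrow (q2 \to ((\lnot q2 \land q2) \to \lnot q2))) \land (q2 \land (\lnot \lnot q1 \leftrightarrow q2))): α-rule — add (q3 \leftrightarrow (q2 \to ((\lnot q2 \land q2) \to \lnot q2))), (q2 \land (\lnot \lnot q1 \leftrightarrow q2)).
(q2 \land (\lnot \lnot q1 \leftrightarrow q2)): α-rule — add q2, (\lnot \lnot q1 \leftrightarrow q2).
(q3 \leftrightarrow (q2 \to ((\lnot q2 \land q2) \to \lnot q2))): β-rule — branch into q3, (q2 \to ((\lnot q2 \land q2) \to \lnot q2))  //  \lnot q3, \lnot (q2 \to ((\lnot q2 \land q2) \to \lnot q2)).
  branch 1 (add q3, (q2 \to ((\lnot q2 \land q2) \to \lnot q2))):
    (\lnot \lnot q1 \leftrightarrow q2): β-rule — branch into \lnot \lnot q1, q2  //  \lnot \lnot \lnot q1, \lnot q2.
      branch 1.1 (add \lnot \lnot q1, q2):
        \lnot \lnot q1: drop double negation, giving q1.
        (q2 \to ((\lnot q2 \land q2) \to \lnot q2)): β-rule — branch into \lnot q2  //  ((\lnot q2 \land q2) \to \lnot q2).
          branch 1.1.1 (add \lnot q2):
            × closes — contains both q2 and \lnot q2.
          branch 1.1.2 (add ((\lnot q2 \land q2) \to \lnot q2)):
            ((\lnot q2 \land q2) \to \lnot q2): β-rule — branch into \lnot (\lnot q2 \land q2)  //  \lnot q2.
              branch 1.1.2.1 (add \lnot (\lnot q2 \land q2)):
                \lnot (\lnot q2 \land q2): β-rule — branch into \lnot \lnot q2  //  \lnot q2.
                  branch 1.1.2.1.1 (add \lnot \lnot q2):
                    ○ open, literals {q1=true, q2=true, q3=true}.
                  branch 1.1.2.1.2 (add \lnot q2):
                    × closes — contains both q2 and \lnot q2.
              branch 1.1.2.2 (add \lnot q2):
                × closes — contains both q2 and \lnot q2.
      branch 1.2 (add \lnot \lnot \lnot q1, \lnot q2):
        × closes — contains both q2 and \lnot q2.
  branch 2 (add \lnot q3, \lnot (q2 \to ((\lnot q2 \land q2) \to \lnot q2))):
    \lnot (q2 \to ((\lnot q2 \land q2) \to \lnot q2)): α-rule — add q2, \lnot ((\lnot q2 \land q2) \to \lnot q2).
    \lnot ((\lnot q2 \land q2) \to \lnot q2): α-rule — add (\lnot q2 \land q2), \lnot \lnot q2.
    (\lnot q2 \land q2): α-rule — add \lnot q2, q2.
    × closes — contains both q2 and \lnot q2.
5 branches closed, 1 open.
Each open branch fixes some atoms; the unmentioned ones are free. Counting distinct full assignments: branch {q1=true, q2=true, q3=true} (none free) contributes 1 new. Total: 1.

1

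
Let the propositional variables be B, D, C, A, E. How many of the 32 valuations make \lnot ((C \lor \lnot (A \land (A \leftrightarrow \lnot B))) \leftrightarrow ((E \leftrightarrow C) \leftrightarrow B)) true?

16

Initial set: {T \lnot ((C \lor \lnot (A \land (A \leftrightarrow \lnot B))) \leftrightarrow ((E \leftrightarrow C) \leftrightarrow B))}.
T \lnot ((C \lor \lnot (A \land (A \leftrightarrow \lnot B))) \leftrightarrow ((E \leftrightarrow C) \leftrightarrow B)): β-rule — branch into T (C \lor \lnot (A \land (A \leftrightarrow \lnot B))), F ((E \leftrightarrow C) \leftrightarrow B)  //  F (C \lor \lnot (A \land (A \leftrightarrow \lnot B))), T ((E \leftrightarrow C) \leftrightarrow B).
  branch 1 (add T (C \lor \lnot (A \land (A \leftrightarrow \lnot B))), F ((E \leftrightarrow C) \leftrightarrow B)):
    T (C \lor \lnot (A \land (A \leftrightarrow \lnot B))): β-rule — branch into T C  //  T \lnot (A \land (A \leftrightarrow \lnot B)).
      branch 1.1 (add T C):
        F ((E \leftrightarrow C) \leftrightarrow B): β-rule — branch into T (E \leftrightarrow C), F B  //  F (E \leftrightarrow C), T B.
          branch 1.1.1 (add T (E \leftrightarrow C), F B):
            T (E \leftrightarrow C): β-rule — branch into T E, T C  //  F E, F C.
              branch 1.1.1.1 (add T E, T C):
                ○ open, literals {B=F, C=T, E=T}.
              branch 1.1.1.2 (add F E, F C):
                × closes — contains both C and \lnot C.
          branch 1.1.2 (add F (E \leftrightarrow C), T B):
            F (E \leftrightarrow C): β-rule — branch into T E, F C  //  F E, T C.
              branch 1.1.2.1 (add T E, F C):
                × closes — contains both C and \lnot C.
              branch 1.1.2.2 (add F E, T C):
                ○ open, literals {B=T, C=T, E=F}.
      branch 1.2 (add T \lnot (A \land (A \leftrightarrow \lnot B))):
        F ((E \leftrightarrow C) \leftrightarrow B): β-rule — branch into T (E \leftrightarrow C), F B  //  F (E \leftrightarrow C), T B.
          branch 1.2.1 (add T (E \leftrightarrow C), F B):
            T \lnot (A \land (A \leftrightarrow \lnot B)): β-rule — branch into F A  //  F (A \leftrightarrow \lnot B).
              branch 1.2.1.1 (add F A):
                T (E \leftrightarrow C): β-rule — branch into T E, T C  //  F E, F C.
                  branch 1.2.1.1.1 (add T E, T C):
                    ○ open, literals {A=F, B=F, C=T, E=T}.
                  branch 1.2.1.1.2 (add F E, F C):
                    ○ open, literals {A=F, B=F, C=F, E=F}.
              branch 1.2.1.2 (add F (A \leftrightarrow \lnot B)):
                T (E \leftrightarrow C): β-rule — branch into T E, T C  //  F E, F C.
                  branch 1.2.1.2.1 (add T E, T C):
                    F (A \leftrightarrow \lnot B): β-rule — branch into T A, F \lnot B  //  F A, T \lnot B.
                      branch 1.2.1.2.1.1 (add T A, F \lnot B):
                        × closes — contains both B and \lnot B.
                      branch 1.2.1.2.1.2 (add F A, T \lnot B):
                        ○ open, literals {A=F, B=F, C=T, E=T}.
                  branch 1.2.1.2.2 (add F E, F C):
                    F (A \leftrightarrow \lnot B): β-rule — branch into T A, F \lnot B  //  F A, T \lnot B.
                      branch 1.2.1.2.2.1 (add T A, F \lnot B):
                        × closes — contains both B and \lnot B.
                      branch 1.2.1.2.2.2 (add F A, T \lnot B):
                        ○ open, literals {A=F, B=F, C=F, E=F}.
          branch 1.2.2 (add F (E \leftrightarrow C), T B):
            T \lnot (A \land (A \leftrightarrow \lnot B)): β-rule — branch into F A  //  F (A \leftrightarrow \lnot B).
              branch 1.2.2.1 (add F A):
                F (E \leftrightarrow C): β-rule — branch into T E, F C  //  F E, T C.
                  branch 1.2.2.1.1 (add T E, F C):
                    ○ open, literals {A=F, B=T, C=F, E=T}.
                  branch 1.2.2.1.2 (add F E, T C):
                    ○ open, literals {A=F, B=T, C=T, E=F}.
              branch 1.2.2.2 (add F (A \leftrightarrow \lnot B)):
                F (E \leftrightarrow C): β-rule — branch into T E, F C  //  F E, T C.
                  branch 1.2.2.2.1 (add T E, F C):
                    F (A \leftrightarrow \lnot B): β-rule — branch into T A, F \lnot B  //  F A, T \lnot B.
                      branch 1.2.2.2.1.1 (add T A, F \lnot B):
                        ○ open, literals {A=T, B=T, C=F, E=T}.
                      branch 1.2.2.2.1.2 (add F A, T \lnot B):
                        × closes — contains both B and \lnot B.
                  branch 1.2.2.2.2 (add F E, T C):
                    F (A \leftrightarrow \lnot B): β-rule — branch into T A, F \lnot B  //  F A, T \lnot B.
                      branch 1.2.2.2.2.1 (add T A, F \lnot B):
                        ○ open, literals {A=T, B=T, C=T, E=F}.
                      branch 1.2.2.2.2.2 (add F A, T \lnot B):
                        × closes — contains both B and \lnot B.
  branch 2 (add F (C \lor \lnot (A \land (A \leftrightarrow \lnot B))), T ((E \leftrightarrow C) \leftrightarrow B)):
    F (C \lor \lnot (A \land (A \leftrightarrow \lnot B))): α-rule — add F C, F \lnot (A \land (A \leftrightarrow \lnot B)).
    F \lnot (A \land (A \leftrightarrow \lnot B)): α-rule — add T A, T (A \leftrightarrow \lnot B).
    T ((E \leftrightarrow C) \leftrightarrow B): β-rule — branch into T (E \leftrightarrow C), T B  //  F (E \leftrightarrow C), F B.
      branch 2.1 (add T (E \leftrightarrow C), T B):
        T (A \leftrightarrow \lnot B): β-rule — branch into T A, T \lnot B  //  F A, F \lnot B.
          branch 2.1.1 (add T A, T \lnot B):
            × closes — contains both B and \lnot B.
          branch 2.1.2 (add F A, F \lnot B):
            × closes — contains both A and \lnot A.
      branch 2.2 (add F (E \leftrightarrow C), F B):
        T (A \leftrightarrow \lnot B): β-rule — branch into T A, T \lnot B  //  F A, F \lnot B.
          branch 2.2.1 (add T A, T \lnot B):
            F (E \leftrightarrow C): β-rule — branch into T E, F C  //  F E, T C.
              branch 2.2.1.1 (add T E, F C):
                ○ open, literals {A=T, B=F, C=F, E=T}.
              branch 2.2.1.2 (add F E, T C):
                × closes — contains both C and \lnot C.
          branch 2.2.2 (add F A, F \lnot B):
            × closes — contains both A and \lnot A.
10 branches closed, 11 open.
Each open branch fixes some atoms; the unmentioned ones are free. Counting distinct full assignments: branch {B=F, C=T, E=T} (D, A) contributes 4 new; branch {B=T, C=T, E=F} (D, A) contributes 4 new; branch {A=F, B=F, C=T, E=T} (D) contributes 0 new; branch {A=F, B=F, C=F, E=F} (D) contributes 2 new; branch {A=F, B=F, C=T, E=T} (D) contributes 0 new; branch {A=F, B=F, C=F, E=F} (D) contributes 0 new; branch {A=F, B=T, C=F, E=T} (D) contributes 2 new; branch {A=F, B=T, C=T, E=F} (D) contributes 0 new; branch {A=T, B=T, C=F, E=T} (D) contributes 2 new; branch {A=T, B=T, C=T, E=F} (D) contributes 0 new; branch {A=T, B=F, C=F, E=T} (D) contributes 2 new. Total: 16.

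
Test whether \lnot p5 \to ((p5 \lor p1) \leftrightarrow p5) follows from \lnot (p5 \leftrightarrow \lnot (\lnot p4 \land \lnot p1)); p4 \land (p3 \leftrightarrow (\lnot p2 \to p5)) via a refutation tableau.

No

Initial set: {T \lnot (p5 \leftrightarrow \lnot (\lnot p4 \land \lnot p1)); T (p4 \land (p3 \leftrightarrow (\lnot p2 \to p5))); F (\lnot p5 \to ((p5 \lor p1) \leftrightarrow p5))}.
T (p4 \land (p3 \leftrightarrow (\lnot p2 \to p5))): α-rule — add T p4, T (p3 \leftrightarrow (\lnot p2 \to p5)).
F (\lnot p5 \to ((p5 \lor p1) \leftrightarrow p5)): α-rule — add T \lnot p5, F ((p5 \lor p1) \leftrightarrow p5).
T \lnot (p5 \leftrightarrow \lnot (\lnot p4 \land \lnot p1)): β-rule — branch into T p5, F \lnot (\lnot p4 \land \lnot p1)  //  F p5, T \lnot (\lnot p4 \land \lnot p1).
  branch 1 (add T p5, F \lnot (\lnot p4 \land \lnot p1)):
    × closes — contains both p5 and \lnot p5.
  branch 2 (add F p5, T \lnot (\lnot p4 \land \lnot p1)):
    T (p3 \leftrightarrow (\lnot p2 \to p5)): β-rule — branch into T p3, T (\lnot p2 \to p5)  //  F p3, F (\lnot p2 \to p5).
      branch 2.1 (add T p3, T (\lnot p2 \to p5)):
        F ((p5 \lor p1) \leftrightarrow p5): β-rule — branch into T (p5 \lor p1), F p5  //  F (p5 \lor p1), T p5.
          branch 2.1.1 (add T (p5 \lor p1), F p5):
            T \lnot (\lnot p4 \land \lnot p1): β-rule — branch into F \lnot p4  //  F \lnot p1.
              branch 2.1.1.1 (add F \lnot p4):
                T (\lnot p2 \to p5): β-rule — branch into F \lnot p2  //  T p5.
                  branch 2.1.1.1.1 (add F \lnot p2):
                    T (p5 \lor p1): β-rule — branch into T p5  //  T p1.
                      branch 2.1.1.1.1.1 (add T p5):
                        × closes — contains both p5 and \lnot p5.
                      branch 2.1.1.1.1.2 (add T p1):
                        ○ open, literals {p1=1, p2=1, p3=1, p4=1, p5=0}.
                  branch 2.1.1.1.2 (add T p5):
                    × closes — contains both p5 and \lnot p5.
              branch 2.1.1.2 (add F \lnot p1):
                T (\lnot p2 \to p5): β-rule — branch into F \lnot p2  //  T p5.
                  branch 2.1.1.2.1 (add F \lnot p2):
                    T (p5 \lor p1): β-rule — branch into T p5  //  T p1.
                      branch 2.1.1.2.1.1 (add T p5):
                        × closes — contains both p5 and \lnot p5.
                      branch 2.1.1.2.1.2 (add T p1):
                        ○ open, literals {p1=1, p2=1, p3=1, p4=1, p5=0}.
                  branch 2.1.1.2.2 (add T p5):
                    × closes — contains both p5 and \lnot p5.
          branch 2.1.2 (add F (p5 \lor p1), T p5):
            × closes — contains both p5 and \lnot p5.
      branch 2.2 (add F p3, F (\lnot p2 \to p5)):
        F (\lnot p2 \to p5): α-rule — add T \lnot p2, F p5.
        F ((p5 \lor p1) \leftrightarrow p5): β-rule — branch into T (p5 \lor p1), F p5  //  F (p5 \lor p1), T p5.
          branch 2.2.1 (add T (p5 \lor p1), F p5):
            T \lnot (\lnot p4 \land \lnot p1): β-rule — branch into F \lnot p4  //  F \lnot p1.
              branch 2.2.1.1 (add F \lnot p4):
                T (p5 \lor p1): β-rule — branch into T p5  //  T p1.
                  branch 2.2.1.1.1 (add T p5):
                    × closes — contains both p5 and \lnot p5.
                  branch 2.2.1.1.2 (add T p1):
                    ○ open, literals {p1=1, p2=0, p3=0, p4=1, p5=0}.
              branch 2.2.1.2 (add F \lnot p1):
                T (p5 \lor p1): β-rule — branch into T p5  //  T p1.
                  branch 2.2.1.2.1 (add T p5):
                    × closes — contains both p5 and \lnot p5.
                  branch 2.2.1.2.2 (add T p1):
                    ○ open, literals {p1=1, p2=0, p3=0, p4=1, p5=0}.
          branch 2.2.2 (add F (p5 \lor p1), T p5):
            × closes — contains both p5 and \lnot p5.
9 branches closed, 4 open.
An open branch gives a countermodel: p1=1, p2=1, p3=1, p4=1, p5=0 (unmentioned atoms arbitrary); the premises hold there but the conclusion fails.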